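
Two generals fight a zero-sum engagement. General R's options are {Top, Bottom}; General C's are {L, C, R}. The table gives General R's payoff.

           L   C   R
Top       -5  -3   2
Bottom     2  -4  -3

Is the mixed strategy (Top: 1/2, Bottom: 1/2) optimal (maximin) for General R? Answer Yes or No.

No

Against L this mix gives (1/2)·(-5) + (1/2)·2 = -3/2.
Against C this mix gives (1/2)·(-3) + (1/2)·(-4) = -7/2.
Against R this mix gives (1/2)·2 + (1/2)·(-3) = -1/2.
General C will play C, holding General R to -7/2. Shifting weight toward the row that does better against C would raise this floor (the equalizing mix achieves -13/4 against both C and L), so the proposed strategy is not optimal.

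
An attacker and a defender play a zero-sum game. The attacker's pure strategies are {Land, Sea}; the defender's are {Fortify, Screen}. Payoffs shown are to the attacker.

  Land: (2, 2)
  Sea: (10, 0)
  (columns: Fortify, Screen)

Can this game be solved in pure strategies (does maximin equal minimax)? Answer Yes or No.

Yes

Row minima: Land → 2, Sea → 0; maximin = 2.
Column maxima: Fortify → 10, Screen → 2; minimax = 2.
maximin = minimax = 2, so a saddle point exists.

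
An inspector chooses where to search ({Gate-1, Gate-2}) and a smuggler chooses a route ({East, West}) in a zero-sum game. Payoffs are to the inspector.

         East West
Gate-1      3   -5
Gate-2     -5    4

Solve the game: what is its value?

-13/17

Row minima: Gate-1 → -5, Gate-2 → -5; maximin = -5.
Column maxima: East → 3, West → 4; minimax = 3.
-5 ≠ 3, so there is no saddle point; optimal play is mixed.
Let the inspector play Gate-1 with probability p. Expected payoff against East: 3p + (-5)(1−p) = 8p − 5; against West: (-5)p + 4(1−p) = −9p + 4.
Setting these equal: 8p − 5 = −9p + 4 ⇒ 17p = 9 ⇒ p = 9/17, and the value is (8)·(9/17) − 5 = -13/17.
For the smuggler: with q = P(East), equating Gate-1's and Gate-2's payoffs gives 8q − 5 = −9q + 4 ⇒ q = 9/17.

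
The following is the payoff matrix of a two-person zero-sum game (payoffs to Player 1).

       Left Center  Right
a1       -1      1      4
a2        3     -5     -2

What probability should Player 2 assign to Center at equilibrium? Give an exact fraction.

2/5

Row minima: a1 → -1, a2 → -5; maximin = -1.
Column maxima: Left → 3, Center → 1, Right → 4; minimax = 1.
-1 ≠ 1, so there is no saddle point; optimal play is mixed.
Right is strictly dominated by Center (it gives Player 1 strictly more in every row), so Player 2 never plays it.
On the remaining 2×2 (a1, a2 vs Left, Center):
Let Player 1 play a1 with probability p. Expected payoff against Left: (-1)p + 3(1−p) = −4p + 3; against Center: 1p + (-5)(1−p) = 6p − 5.
Setting these equal: −4p + 3 = 6p − 5 ⇒ −10p = -8 ⇒ p = 4/5, and the value is (-4)·(4/5) + 3 = -1/5.
For Player 2: with q = P(Left), equating a1's and a2's payoffs gives −2q + 1 = 8q − 5 ⇒ q = 3/5.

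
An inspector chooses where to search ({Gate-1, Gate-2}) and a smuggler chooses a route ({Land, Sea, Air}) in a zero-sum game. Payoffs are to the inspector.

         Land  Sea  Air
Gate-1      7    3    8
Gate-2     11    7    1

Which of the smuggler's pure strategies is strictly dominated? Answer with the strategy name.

Sea holds the inspector's payoff strictly below Land in every row: 3 < 7, 7 < 11.
So Land is strictly dominated for the smuggler.

Land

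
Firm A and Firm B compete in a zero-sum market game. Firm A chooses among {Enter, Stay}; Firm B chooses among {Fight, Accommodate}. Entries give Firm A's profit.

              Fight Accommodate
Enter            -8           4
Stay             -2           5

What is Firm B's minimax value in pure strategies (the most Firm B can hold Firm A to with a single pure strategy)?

Column maxima: Fight → -2, Accommodate → 5.
The smallest of these is -2.

-2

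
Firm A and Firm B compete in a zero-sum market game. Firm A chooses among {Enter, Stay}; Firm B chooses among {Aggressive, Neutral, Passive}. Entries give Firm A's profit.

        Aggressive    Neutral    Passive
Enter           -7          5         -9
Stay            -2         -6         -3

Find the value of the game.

-69/17

Row minima: Enter → -9, Stay → -6; maximin = -6.
Column maxima: Aggressive → -2, Neutral → 5, Passive → -3; minimax = -3.
-6 ≠ -3, so there is no saddle point; optimal play is mixed.
Aggressive is strictly dominated by Passive (it gives Firm A strictly more in every row), so Firm B never plays it.
On the remaining 2×2 (Enter, Stay vs Neutral, Passive):
Let Firm A play Enter with probability p. Expected payoff against Neutral: 5p + (-6)(1−p) = 11p − 6; against Passive: (-9)p + (-3)(1−p) = −6p − 3.
Setting these equal: 11p − 6 = −6p − 3 ⇒ 17p = 3 ⇒ p = 3/17, and the value is (11)·(3/17) − 6 = -69/17.
For Firm B: with q = P(Neutral), equating Enter's and Stay's payoffs gives 14q − 9 = −3q − 3 ⇒ q = 6/17.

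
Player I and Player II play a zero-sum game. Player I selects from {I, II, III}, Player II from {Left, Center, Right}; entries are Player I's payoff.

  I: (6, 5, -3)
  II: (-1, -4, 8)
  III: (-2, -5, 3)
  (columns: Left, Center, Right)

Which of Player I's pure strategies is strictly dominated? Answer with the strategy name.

II gives a strictly higher payoff than III against every column: -1 > -2, -4 > -5, 8 > 3.
So III is strictly dominated and Player I never plays it.

III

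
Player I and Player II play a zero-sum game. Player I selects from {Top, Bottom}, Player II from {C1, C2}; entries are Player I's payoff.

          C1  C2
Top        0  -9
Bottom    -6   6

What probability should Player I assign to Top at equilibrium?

4/7

Row minima: Top → -9, Bottom → -6; maximin = -6.
Column maxima: C1 → 0, C2 → 6; minimax = 0.
-6 ≠ 0, so there is no saddle point; optimal play is mixed.
Let Player I play Top with probability p. Expected payoff against C1: 0p + (-6)(1−p) = 6p − 6; against C2: (-9)p + 6(1−p) = −15p + 6.
Setting these equal: 6p − 6 = −15p + 6 ⇒ 21p = 12 ⇒ p = 4/7, and the value is (6)·(4/7) − 6 = -18/7.
For Player II: with q = P(C1), equating Top's and Bottom's payoffs gives 9q − 9 = −12q + 6 ⇒ q = 5/7.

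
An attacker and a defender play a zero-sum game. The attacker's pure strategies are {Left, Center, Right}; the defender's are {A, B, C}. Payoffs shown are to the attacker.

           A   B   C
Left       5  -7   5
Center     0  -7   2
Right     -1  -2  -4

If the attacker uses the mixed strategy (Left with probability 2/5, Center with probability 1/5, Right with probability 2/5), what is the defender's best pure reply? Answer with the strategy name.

If the defender plays A, the attacker's expected payoff is (2/5)·5 + (1/5)·0 + (2/5)·(-1) = 8/5.
If the defender plays B, the attacker's expected payoff is (2/5)·(-7) + (1/5)·(-7) + (2/5)·(-2) = -5.
If the defender plays C, the attacker's expected payoff is (2/5)·5 + (1/5)·2 + (2/5)·(-4) = 4/5.
The defender minimizes the attacker's payoff; the smallest is -5, so the best response is B.

B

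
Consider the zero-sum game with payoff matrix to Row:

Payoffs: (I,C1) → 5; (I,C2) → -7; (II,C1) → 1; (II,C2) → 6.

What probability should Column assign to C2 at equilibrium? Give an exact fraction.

4/17

Row minima: I → -7, II → 1; maximin = 1.
Column maxima: C1 → 5, C2 → 6; minimax = 5.
1 ≠ 5, so there is no saddle point; optimal play is mixed.
Let Row play I with probability p. Expected payoff against C1: 5p + 1(1−p) = 4p + 1; against C2: (-7)p + 6(1−p) = −13p + 6.
Setting these equal: 4p + 1 = −13p + 6 ⇒ 17p = 5 ⇒ p = 5/17, and the value is (4)·(5/17) + 1 = 37/17.
For Column: with q = P(C1), equating I's and II's payoffs gives 12q − 7 = −5q + 6 ⇒ q = 13/17.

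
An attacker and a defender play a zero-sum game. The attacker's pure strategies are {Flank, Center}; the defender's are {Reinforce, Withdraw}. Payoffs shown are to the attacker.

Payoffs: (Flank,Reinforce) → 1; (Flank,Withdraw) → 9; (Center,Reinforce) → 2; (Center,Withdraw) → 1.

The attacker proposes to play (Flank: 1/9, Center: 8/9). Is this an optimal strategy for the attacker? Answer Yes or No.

Yes

Against Reinforce this mix gives (1/9)·1 + (8/9)·2 = 17/9.
Against Withdraw this mix gives (1/9)·9 + (8/9)·1 = 17/9.
All of the defender's active replies (Reinforce, Withdraw) yield 17/9, and no column does worse for the attacker. The mix makes the defender indifferent and guarantees 17/9, so it is optimal.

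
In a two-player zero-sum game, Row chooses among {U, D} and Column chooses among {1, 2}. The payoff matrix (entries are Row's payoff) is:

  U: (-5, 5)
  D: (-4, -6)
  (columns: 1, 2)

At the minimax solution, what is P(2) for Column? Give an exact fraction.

Row minima: U → -5, D → -6; maximin = -5.
Column maxima: 1 → -4, 2 → 5; minimax = -4.
-5 ≠ -4, so there is no saddle point; optimal play is mixed.
Let Row play U with probability p. Expected payoff against 1: (-5)p + (-4)(1−p) = −p − 4; against 2: 5p + (-6)(1−p) = 11p − 6.
Setting these equal: −p − 4 = 11p − 6 ⇒ −12p = -2 ⇒ p = 1/6, and the value is (-1)·(1/6) − 4 = -25/6.
For Column: with q = P(1), equating U's and D's payoffs gives −10q + 5 = 2q − 6 ⇒ q = 11/12.

1/12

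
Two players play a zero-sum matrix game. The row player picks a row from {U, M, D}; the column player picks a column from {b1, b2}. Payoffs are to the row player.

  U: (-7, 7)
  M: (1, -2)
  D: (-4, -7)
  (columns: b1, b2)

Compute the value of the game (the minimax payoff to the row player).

Row minima: U → -7, M → -2, D → -7; maximin = -2.
Column maxima: b1 → 1, b2 → 7; minimax = 1.
-2 ≠ 1, so there is no saddle point; optimal play is mixed.
D is strictly dominated by M, so the row player never plays it.
On the remaining 2×2 (U, M vs b1, b2):
Let the row player play U with probability p. Expected payoff against b1: (-7)p + 1(1−p) = −8p + 1; against b2: 7p + (-2)(1−p) = 9p − 2.
Setting these equal: −8p + 1 = 9p − 2 ⇒ −17p = -3 ⇒ p = 3/17, and the value is (-8)·(3/17) + 1 = -7/17.
For the column player: with q = P(b1), equating U's and M's payoffs gives −14q + 7 = 3q − 2 ⇒ q = 9/17.

-7/17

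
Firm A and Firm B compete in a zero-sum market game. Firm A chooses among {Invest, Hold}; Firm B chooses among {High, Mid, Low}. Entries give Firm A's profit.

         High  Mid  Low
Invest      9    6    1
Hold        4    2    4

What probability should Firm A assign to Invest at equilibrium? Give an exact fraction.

Row minima: Invest → 1, Hold → 2; maximin = 2.
Column maxima: High → 9, Mid → 6, Low → 4; minimax = 4.
2 ≠ 4, so there is no saddle point; optimal play is mixed.
High is strictly dominated by Mid (it gives Firm A strictly more in every row), so Firm B never plays it.
On the remaining 2×2 (Invest, Hold vs Mid, Low):
Let Firm A play Invest with probability p. Expected payoff against Mid: 6p + 2(1−p) = 4p + 2; against Low: 1p + 4(1−p) = −3p + 4.
Setting these equal: 4p + 2 = −3p + 4 ⇒ 7p = 2 ⇒ p = 2/7, and the value is (4)·(2/7) + 2 = 22/7.
For Firm B: with q = P(Mid), equating Invest's and Hold's payoffs gives 5q + 1 = −2q + 4 ⇒ q = 3/7.

2/7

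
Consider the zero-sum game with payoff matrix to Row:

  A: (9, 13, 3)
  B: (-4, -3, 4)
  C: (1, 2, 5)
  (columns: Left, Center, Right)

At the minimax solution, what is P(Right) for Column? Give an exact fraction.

4/5

Row minima: A → 3, B → -4, C → 1; maximin = 3.
Column maxima: Left → 9, Center → 13, Right → 5; minimax = 5.
3 ≠ 5, so there is no saddle point; optimal play is mixed.
B is strictly dominated by C, so Row never plays it.
Center is strictly dominated by Left (it gives Row strictly more in every row), so Column never plays it.
On the remaining 2×2 (A, C vs Left, Right):
Let Row play A with probability p. Expected payoff against Left: 9p + 1(1−p) = 8p + 1; against Right: 3p + 5(1−p) = −2p + 5.
Setting these equal: 8p + 1 = −2p + 5 ⇒ 10p = 4 ⇒ p = 2/5, and the value is (8)·(2/5) + 1 = 21/5.
For Column: with q = P(Left), equating A's and C's payoffs gives 6q + 3 = −4q + 5 ⇒ q = 1/5.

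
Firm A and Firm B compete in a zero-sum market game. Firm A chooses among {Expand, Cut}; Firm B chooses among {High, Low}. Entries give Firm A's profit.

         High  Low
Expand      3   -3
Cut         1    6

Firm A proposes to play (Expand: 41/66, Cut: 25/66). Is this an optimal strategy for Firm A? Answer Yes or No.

Against High this mix gives (41/66)·3 + (25/66)·1 = 74/33.
Against Low this mix gives (41/66)·(-3) + (25/66)·6 = 9/22.
Firm B will play Low, holding Firm A to 9/22. Shifting weight toward the row that does better against Low would raise this floor (the equalizing mix achieves 21/11 against both Low and High), so the proposed strategy is not optimal.

No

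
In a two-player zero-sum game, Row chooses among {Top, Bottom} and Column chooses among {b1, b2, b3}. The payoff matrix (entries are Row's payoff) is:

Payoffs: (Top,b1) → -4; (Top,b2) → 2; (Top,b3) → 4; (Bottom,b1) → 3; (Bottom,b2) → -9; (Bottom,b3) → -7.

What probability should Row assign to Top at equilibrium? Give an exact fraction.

Row minima: Top → -4, Bottom → -9; maximin = -4.
Column maxima: b1 → 3, b2 → 2, b3 → 4; minimax = 2.
-4 ≠ 2, so there is no saddle point; optimal play is mixed.
b3 is strictly dominated by b2 (it gives Row strictly more in every row), so Column never plays it.
On the remaining 2×2 (Top, Bottom vs b1, b2):
Let Row play Top with probability p. Expected payoff against b1: (-4)p + 3(1−p) = −7p + 3; against b2: 2p + (-9)(1−p) = 11p − 9.
Setting these equal: −7p + 3 = 11p − 9 ⇒ −18p = -12 ⇒ p = 2/3, and the value is (-7)·(2/3) + 3 = -5/3.
For Column: with q = P(b1), equating Top's and Bottom's payoffs gives −6q + 2 = 12q − 9 ⇒ q = 11/18.

2/3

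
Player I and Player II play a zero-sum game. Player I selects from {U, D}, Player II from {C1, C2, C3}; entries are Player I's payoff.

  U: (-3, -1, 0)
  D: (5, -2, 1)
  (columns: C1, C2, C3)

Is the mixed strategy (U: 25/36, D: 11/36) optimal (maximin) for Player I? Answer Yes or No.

Against C1 this mix gives (25/36)·(-3) + (11/36)·5 = -5/9.
Against C2 this mix gives (25/36)·(-1) + (11/36)·(-2) = -47/36.
Against C3 this mix gives (25/36)·0 + (11/36)·1 = 11/36.
Player II will play C2, holding Player I to -47/36. Shifting weight toward the row that does better against C2 would raise this floor (the equalizing mix achieves -11/9 against both C2 and C1), so the proposed strategy is not optimal.

No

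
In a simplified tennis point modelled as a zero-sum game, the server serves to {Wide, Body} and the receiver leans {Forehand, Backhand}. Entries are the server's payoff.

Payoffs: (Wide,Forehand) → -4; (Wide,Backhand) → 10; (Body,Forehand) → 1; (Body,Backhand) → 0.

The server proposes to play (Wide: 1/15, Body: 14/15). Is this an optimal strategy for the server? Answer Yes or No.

Against Forehand this mix gives (1/15)·(-4) + (14/15)·1 = 2/3.
Against Backhand this mix gives (1/15)·10 + (14/15)·0 = 2/3.
All of the receiver's active replies (Forehand, Backhand) yield 2/3, and no column does worse for the server. The mix makes the receiver indifferent and guarantees 2/3, so it is optimal.

Yes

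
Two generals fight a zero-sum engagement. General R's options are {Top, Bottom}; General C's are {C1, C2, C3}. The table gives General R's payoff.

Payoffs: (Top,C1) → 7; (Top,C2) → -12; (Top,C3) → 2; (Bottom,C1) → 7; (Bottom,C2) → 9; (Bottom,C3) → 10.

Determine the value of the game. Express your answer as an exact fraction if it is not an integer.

Row minima: Top → -12, Bottom → 7; maximin = 7.
Column maxima: C1 → 7, C2 → 9, C3 → 10; minimax = 7.
Since maximin = minimax = 7, there is a saddle point and the value is 7.

7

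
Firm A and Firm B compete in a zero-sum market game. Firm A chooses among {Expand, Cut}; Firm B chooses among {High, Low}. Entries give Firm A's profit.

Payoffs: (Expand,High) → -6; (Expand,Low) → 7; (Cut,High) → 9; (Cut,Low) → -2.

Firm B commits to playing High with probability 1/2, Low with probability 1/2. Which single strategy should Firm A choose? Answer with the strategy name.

Cut

Expected payoff of Expand: (1/2)·(-6) + (1/2)·7 = 1/2.
Expected payoff of Cut: (1/2)·9 + (1/2)·(-2) = 7/2.
The largest is 7/2, so Firm A's best response is Cut.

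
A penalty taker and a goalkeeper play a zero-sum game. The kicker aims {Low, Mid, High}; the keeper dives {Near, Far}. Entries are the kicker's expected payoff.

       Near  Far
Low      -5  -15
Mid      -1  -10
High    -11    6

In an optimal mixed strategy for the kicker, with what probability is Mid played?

Row minima: Low → -15, Mid → -10, High → -11; maximin = -10.
Column maxima: Near → -1, Far → 6; minimax = -1.
-10 ≠ -1, so there is no saddle point; optimal play is mixed.
Low is strictly dominated by Mid, so the kicker never plays it.
On the remaining 2×2 (Mid, High vs Near, Far):
Let the kicker play Mid with probability p. Expected payoff against Near: (-1)p + (-11)(1−p) = 10p − 11; against Far: (-10)p + 6(1−p) = −16p + 6.
Setting these equal: 10p − 11 = −16p + 6 ⇒ 26p = 17 ⇒ p = 17/26, and the value is (10)·(17/26) − 11 = -58/13.
For the keeper: with q = P(Near), equating Mid's and High's payoffs gives 9q − 10 = −17q + 6 ⇒ q = 8/13.

17/26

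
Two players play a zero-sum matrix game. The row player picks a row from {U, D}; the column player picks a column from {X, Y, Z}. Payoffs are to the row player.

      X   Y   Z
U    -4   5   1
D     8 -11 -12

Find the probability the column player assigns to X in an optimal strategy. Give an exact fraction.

13/25

Row minima: U → -4, D → -12; maximin = -4.
Column maxima: X → 8, Y → 5, Z → 1; minimax = 1.
-4 ≠ 1, so there is no saddle point; optimal play is mixed.
Y is strictly dominated by Z (it gives the row player strictly more in every row), so the column player never plays it.
On the remaining 2×2 (U, D vs X, Z):
Let the row player play U with probability p. Expected payoff against X: (-4)p + 8(1−p) = −12p + 8; against Z: 1p + (-12)(1−p) = 13p − 12.
Setting these equal: −12p + 8 = 13p − 12 ⇒ −25p = -20 ⇒ p = 4/5, and the value is (-12)·(4/5) + 8 = -8/5.
For the column player: with q = P(X), equating U's and D's payoffs gives −5q + 1 = 20q − 12 ⇒ q = 13/25.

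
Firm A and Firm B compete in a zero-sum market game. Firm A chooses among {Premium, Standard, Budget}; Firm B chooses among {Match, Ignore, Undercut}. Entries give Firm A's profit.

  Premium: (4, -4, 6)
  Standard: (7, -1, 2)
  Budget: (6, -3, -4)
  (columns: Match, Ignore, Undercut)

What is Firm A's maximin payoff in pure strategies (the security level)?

-1

Row minima: Premium → -4, Standard → -1, Budget → -4.
The best of these is -1.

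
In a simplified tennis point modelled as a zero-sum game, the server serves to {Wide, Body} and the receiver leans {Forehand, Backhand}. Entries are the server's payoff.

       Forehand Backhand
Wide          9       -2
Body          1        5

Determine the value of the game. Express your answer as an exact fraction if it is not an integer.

Row minima: Wide → -2, Body → 1; maximin = 1.
Column maxima: Forehand → 9, Backhand → 5; minimax = 5.
1 ≠ 5, so there is no saddle point; optimal play is mixed.
Let the server play Wide with probability p. Expected payoff against Forehand: 9p + 1(1−p) = 8p + 1; against Backhand: (-2)p + 5(1−p) = −7p + 5.
Setting these equal: 8p + 1 = −7p + 5 ⇒ 15p = 4 ⇒ p = 4/15, and the value is (8)·(4/15) + 1 = 47/15.
For the receiver: with q = P(Forehand), equating Wide's and Body's payoffs gives 11q − 2 = −4q + 5 ⇒ q = 7/15.

47/15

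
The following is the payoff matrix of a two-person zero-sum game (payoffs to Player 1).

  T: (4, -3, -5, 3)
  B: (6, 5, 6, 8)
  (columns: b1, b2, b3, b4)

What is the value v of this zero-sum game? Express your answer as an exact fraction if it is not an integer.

5

Row minima: T → -5, B → 5; maximin = 5.
Column maxima: b1 → 6, b2 → 5, b3 → 6, b4 → 8; minimax = 5.
Since maximin = minimax = 5, there is a saddle point and the value is 5.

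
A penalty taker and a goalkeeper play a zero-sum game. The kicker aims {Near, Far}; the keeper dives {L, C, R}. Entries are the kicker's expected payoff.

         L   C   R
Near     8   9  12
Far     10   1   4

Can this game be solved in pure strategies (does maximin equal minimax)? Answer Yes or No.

No

Row minima: Near → 8, Far → 1; maximin = 8.
Column maxima: L → 10, C → 9, R → 12; minimax = 9.
8 ≠ 9, so no pure-strategy equilibrium exists.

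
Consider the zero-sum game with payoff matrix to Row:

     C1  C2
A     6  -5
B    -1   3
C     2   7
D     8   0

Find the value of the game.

Row minima: A → -5, B → -1, C → 2, D → 0; maximin = 2.
Column maxima: C1 → 8, C2 → 7; minimax = 7.
2 ≠ 7, so there is no saddle point; optimal play is mixed.
A is strictly dominated by D, so Row never plays it.
B is strictly dominated by C, so Row never plays it.
On the remaining 2×2 (C, D vs C1, C2):
Let Row play C with probability p. Expected payoff against C1: 2p + 8(1−p) = −6p + 8; against C2: 7p + 0(1−p) = 7p.
Setting these equal: −6p + 8 = 7p ⇒ −13p = -8 ⇒ p = 8/13, and the value is (-6)·(8/13) + 8 = 56/13.
For Column: with q = P(C1), equating C's and D's payoffs gives −5q + 7 = 8q ⇒ q = 7/13.

56/13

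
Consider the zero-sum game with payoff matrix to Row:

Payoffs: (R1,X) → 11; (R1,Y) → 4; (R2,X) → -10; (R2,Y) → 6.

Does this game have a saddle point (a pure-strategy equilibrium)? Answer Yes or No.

No

Row minima: R1 → 4, R2 → -10; maximin = 4.
Column maxima: X → 11, Y → 6; minimax = 6.
4 ≠ 6, so no pure-strategy equilibrium exists.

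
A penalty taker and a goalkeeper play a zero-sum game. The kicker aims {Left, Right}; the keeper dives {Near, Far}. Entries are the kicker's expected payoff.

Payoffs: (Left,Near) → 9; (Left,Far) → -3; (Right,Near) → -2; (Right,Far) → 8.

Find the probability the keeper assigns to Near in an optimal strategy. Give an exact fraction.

1/2

Row minima: Left → -3, Right → -2; maximin = -2.
Column maxima: Near → 9, Far → 8; minimax = 8.
-2 ≠ 8, so there is no saddle point; optimal play is mixed.
Let the kicker play Left with probability p. Expected payoff against Near: 9p + (-2)(1−p) = 11p − 2; against Far: (-3)p + 8(1−p) = −11p + 8.
Setting these equal: 11p − 2 = −11p + 8 ⇒ 22p = 10 ⇒ p = 5/11, and the value is (11)·(5/11) − 2 = 3.
For the keeper: with q = P(Near), equating Left's and Right's payoffs gives 12q − 3 = −10q + 8 ⇒ q = 1/2.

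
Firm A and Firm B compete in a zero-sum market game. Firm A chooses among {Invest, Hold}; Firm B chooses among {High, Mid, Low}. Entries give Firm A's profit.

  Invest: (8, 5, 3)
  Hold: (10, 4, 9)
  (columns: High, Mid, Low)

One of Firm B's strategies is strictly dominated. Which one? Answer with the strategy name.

Mid holds Firm A's payoff strictly below High in every row: 5 < 8, 4 < 10.
So High is strictly dominated for Firm B.

High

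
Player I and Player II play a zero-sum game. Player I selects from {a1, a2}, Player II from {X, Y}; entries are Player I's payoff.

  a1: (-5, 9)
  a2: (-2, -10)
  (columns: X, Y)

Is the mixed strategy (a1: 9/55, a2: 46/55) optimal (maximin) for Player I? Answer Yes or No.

No

Against X this mix gives (9/55)·(-5) + (46/55)·(-2) = -137/55.
Against Y this mix gives (9/55)·9 + (46/55)·(-10) = -379/55.
Player II will play Y, holding Player I to -379/55. Shifting weight toward the row that does better against Y would raise this floor (the equalizing mix achieves -34/11 against both Y and X), so the proposed strategy is not optimal.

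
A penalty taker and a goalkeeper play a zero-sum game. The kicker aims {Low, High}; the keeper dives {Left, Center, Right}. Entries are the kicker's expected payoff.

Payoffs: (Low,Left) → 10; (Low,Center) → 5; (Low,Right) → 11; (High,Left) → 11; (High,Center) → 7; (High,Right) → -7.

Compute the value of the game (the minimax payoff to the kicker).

28/5

Row minima: Low → 5, High → -7; maximin = 5.
Column maxima: Left → 11, Center → 7, Right → 11; minimax = 7.
5 ≠ 7, so there is no saddle point; optimal play is mixed.
Left is strictly dominated by Center (it gives the kicker strictly more in every row), so the keeper never plays it.
On the remaining 2×2 (Low, High vs Center, Right):
Let the kicker play Low with probability p. Expected payoff against Center: 5p + 7(1−p) = −2p + 7; against Right: 11p + (-7)(1−p) = 18p − 7.
Setting these equal: −2p + 7 = 18p − 7 ⇒ −20p = -14 ⇒ p = 7/10, and the value is (-2)·(7/10) + 7 = 28/5.
For the keeper: with q = P(Center), equating Low's and High's payoffs gives −6q + 11 = 14q − 7 ⇒ q = 9/10.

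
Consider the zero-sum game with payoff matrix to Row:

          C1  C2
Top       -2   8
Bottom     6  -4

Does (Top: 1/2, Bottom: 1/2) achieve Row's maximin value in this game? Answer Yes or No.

Against C1 this mix gives (1/2)·(-2) + (1/2)·6 = 2.
Against C2 this mix gives (1/2)·8 + (1/2)·(-4) = 2.
All of Column's active replies (C1, C2) yield 2, and no column does worse for Row. The mix makes Column indifferent and guarantees 2, so it is optimal.

Yes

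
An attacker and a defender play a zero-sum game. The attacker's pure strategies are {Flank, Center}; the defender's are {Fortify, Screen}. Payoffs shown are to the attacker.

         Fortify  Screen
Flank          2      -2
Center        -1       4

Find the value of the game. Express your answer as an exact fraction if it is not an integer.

2/3

Row minima: Flank → -2, Center → -1; maximin = -1.
Column maxima: Fortify → 2, Screen → 4; minimax = 2.
-1 ≠ 2, so there is no saddle point; optimal play is mixed.
Let the attacker play Flank with probability p. Expected payoff against Fortify: 2p + (-1)(1−p) = 3p − 1; against Screen: (-2)p + 4(1−p) = −6p + 4.
Setting these equal: 3p − 1 = −6p + 4 ⇒ 9p = 5 ⇒ p = 5/9, and the value is (3)·(5/9) − 1 = 2/3.
For the defender: with q = P(Fortify), equating Flank's and Center's payoffs gives 4q − 2 = −5q + 4 ⇒ q = 2/3.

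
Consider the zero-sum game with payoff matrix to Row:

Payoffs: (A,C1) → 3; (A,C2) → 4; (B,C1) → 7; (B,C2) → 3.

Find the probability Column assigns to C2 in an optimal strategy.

4/5

Row minima: A → 3, B → 3; maximin = 3.
Column maxima: C1 → 7, C2 → 4; minimax = 4.
3 ≠ 4, so there is no saddle point; optimal play is mixed.
Let Row play A with probability p. Expected payoff against C1: 3p + 7(1−p) = −4p + 7; against C2: 4p + 3(1−p) = p + 3.
Setting these equal: −4p + 7 = p + 3 ⇒ −5p = -4 ⇒ p = 4/5, and the value is (-4)·(4/5) + 7 = 19/5.
For Column: with q = P(C1), equating A's and B's payoffs gives −q + 4 = 4q + 3 ⇒ q = 1/5.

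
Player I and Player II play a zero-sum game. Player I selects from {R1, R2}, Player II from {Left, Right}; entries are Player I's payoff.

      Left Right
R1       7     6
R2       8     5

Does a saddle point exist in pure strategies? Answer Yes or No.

Row minima: R1 → 6, R2 → 5; maximin = 6.
Column maxima: Left → 8, Right → 6; minimax = 6.
maximin = minimax = 6, so a saddle point exists.

Yes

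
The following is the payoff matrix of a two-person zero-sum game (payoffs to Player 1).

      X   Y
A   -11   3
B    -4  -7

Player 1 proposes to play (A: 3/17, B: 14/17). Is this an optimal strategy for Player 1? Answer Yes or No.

Yes

Against X this mix gives (3/17)·(-11) + (14/17)·(-4) = -89/17.
Against Y this mix gives (3/17)·3 + (14/17)·(-7) = -89/17.
All of Player 2's active replies (X, Y) yield -89/17, and no column does worse for Player 1. The mix makes Player 2 indifferent and guarantees -89/17, so it is optimal.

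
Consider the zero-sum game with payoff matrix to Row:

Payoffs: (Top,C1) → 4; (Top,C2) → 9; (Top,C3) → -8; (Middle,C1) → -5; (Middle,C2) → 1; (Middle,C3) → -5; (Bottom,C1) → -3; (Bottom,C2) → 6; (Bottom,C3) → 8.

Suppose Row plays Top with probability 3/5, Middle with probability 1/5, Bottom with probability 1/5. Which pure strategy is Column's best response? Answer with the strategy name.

C3

If Column plays C1, Row's expected payoff is (3/5)·4 + (1/5)·(-5) + (1/5)·(-3) = 4/5.
If Column plays C2, Row's expected payoff is (3/5)·9 + (1/5)·1 + (1/5)·6 = 34/5.
If Column plays C3, Row's expected payoff is (3/5)·(-8) + (1/5)·(-5) + (1/5)·8 = -21/5.
Column minimizes Row's payoff; the smallest is -21/5, so the best response is C3.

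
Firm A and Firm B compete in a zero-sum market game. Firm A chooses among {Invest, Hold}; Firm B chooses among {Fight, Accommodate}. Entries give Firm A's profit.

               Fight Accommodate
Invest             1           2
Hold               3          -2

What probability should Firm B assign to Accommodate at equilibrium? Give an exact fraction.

1/3

Row minima: Invest → 1, Hold → -2; maximin = 1.
Column maxima: Fight → 3, Accommodate → 2; minimax = 2.
1 ≠ 2, so there is no saddle point; optimal play is mixed.
Let Firm A play Invest with probability p. Expected payoff against Fight: 1p + 3(1−p) = −2p + 3; against Accommodate: 2p + (-2)(1−p) = 4p − 2.
Setting these equal: −2p + 3 = 4p − 2 ⇒ −6p = -5 ⇒ p = 5/6, and the value is (-2)·(5/6) + 3 = 4/3.
For Firm B: with q = P(Fight), equating Invest's and Hold's payoffs gives −q + 2 = 5q − 2 ⇒ q = 2/3.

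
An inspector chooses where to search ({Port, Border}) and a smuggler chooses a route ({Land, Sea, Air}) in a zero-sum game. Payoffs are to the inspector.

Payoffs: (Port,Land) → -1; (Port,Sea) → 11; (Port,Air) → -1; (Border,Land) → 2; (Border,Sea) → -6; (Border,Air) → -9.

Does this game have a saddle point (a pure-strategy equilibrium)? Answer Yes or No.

Yes

Row minima: Port → -1, Border → -9; maximin = -1.
Column maxima: Land → 2, Sea → 11, Air → -1; minimax = -1.
maximin = minimax = -1, so a saddle point exists.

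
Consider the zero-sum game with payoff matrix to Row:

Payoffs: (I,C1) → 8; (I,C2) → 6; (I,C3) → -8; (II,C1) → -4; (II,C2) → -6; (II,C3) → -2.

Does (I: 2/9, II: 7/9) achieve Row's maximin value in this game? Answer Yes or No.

Yes

Against C1 this mix gives (2/9)·8 + (7/9)·(-4) = -4/3.
Against C2 this mix gives (2/9)·6 + (7/9)·(-6) = -10/3.
Against C3 this mix gives (2/9)·(-8) + (7/9)·(-2) = -10/3.
All of Column's active replies (C2, C3) yield -10/3, and no column does worse for Row. The mix makes Column indifferent and guarantees -10/3, so it is optimal.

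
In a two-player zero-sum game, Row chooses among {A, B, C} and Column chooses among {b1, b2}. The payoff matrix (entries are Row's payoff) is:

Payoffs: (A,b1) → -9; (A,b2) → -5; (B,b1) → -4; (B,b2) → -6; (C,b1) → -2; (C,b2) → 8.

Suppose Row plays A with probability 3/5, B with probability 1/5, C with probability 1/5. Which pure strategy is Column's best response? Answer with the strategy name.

If Column plays b1, Row's expected payoff is (3/5)·(-9) + (1/5)·(-4) + (1/5)·(-2) = -33/5.
If Column plays b2, Row's expected payoff is (3/5)·(-5) + (1/5)·(-6) + (1/5)·8 = -13/5.
Column minimizes Row's payoff; the smallest is -33/5, so the best response is b1.

b1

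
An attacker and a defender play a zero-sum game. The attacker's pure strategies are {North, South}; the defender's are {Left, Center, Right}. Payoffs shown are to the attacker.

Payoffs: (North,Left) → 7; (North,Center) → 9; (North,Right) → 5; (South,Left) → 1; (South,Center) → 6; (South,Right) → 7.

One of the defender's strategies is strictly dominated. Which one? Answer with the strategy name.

Center

Left holds the attacker's payoff strictly below Center in every row: 7 < 9, 1 < 6.
So Center is strictly dominated for the defender.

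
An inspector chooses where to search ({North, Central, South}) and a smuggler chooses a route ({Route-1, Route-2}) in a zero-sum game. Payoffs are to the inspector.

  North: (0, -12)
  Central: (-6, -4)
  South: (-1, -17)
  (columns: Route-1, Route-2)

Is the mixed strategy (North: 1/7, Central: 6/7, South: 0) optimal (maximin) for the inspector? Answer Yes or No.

Yes

Against Route-1 this mix gives (1/7)·0 + (6/7)·(-6) = -36/7.
Against Route-2 this mix gives (1/7)·(-12) + (6/7)·(-4) = -36/7.
All of the smuggler's active replies (Route-1, Route-2) yield -36/7, and no column does worse for the inspector. The mix makes the smuggler indifferent and guarantees -36/7, so it is optimal.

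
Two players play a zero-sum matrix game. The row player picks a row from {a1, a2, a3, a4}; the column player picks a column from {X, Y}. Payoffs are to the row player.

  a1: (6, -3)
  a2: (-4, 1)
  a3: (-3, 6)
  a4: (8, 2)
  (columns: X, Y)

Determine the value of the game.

18/5

Row minima: a1 → -3, a2 → -4, a3 → -3, a4 → 2; maximin = 2.
Column maxima: X → 8, Y → 6; minimax = 6.
2 ≠ 6, so there is no saddle point; optimal play is mixed.
a1 is strictly dominated by a4, so the row player never plays it.
a2 is strictly dominated by a3, so the row player never plays it.
On the remaining 2×2 (a3, a4 vs X, Y):
Let the row player play a3 with probability p. Expected payoff against X: (-3)p + 8(1−p) = −11p + 8; against Y: 6p + 2(1−p) = 4p + 2.
Setting these equal: −11p + 8 = 4p + 2 ⇒ −15p = -6 ⇒ p = 2/5, and the value is (-11)·(2/5) + 8 = 18/5.
For the column player: with q = P(X), equating a3's and a4's payoffs gives −9q + 6 = 6q + 2 ⇒ q = 4/15.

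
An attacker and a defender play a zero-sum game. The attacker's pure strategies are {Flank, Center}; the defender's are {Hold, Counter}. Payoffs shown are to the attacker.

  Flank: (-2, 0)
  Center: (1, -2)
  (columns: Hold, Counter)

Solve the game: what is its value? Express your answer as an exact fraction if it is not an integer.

Row minima: Flank → -2, Center → -2; maximin = -2.
Column maxima: Hold → 1, Counter → 0; minimax = 0.
-2 ≠ 0, so there is no saddle point; optimal play is mixed.
Let the attacker play Flank with probability p. Expected payoff against Hold: (-2)p + 1(1−p) = −3p + 1; against Counter: 0p + (-2)(1−p) = 2p − 2.
Setting these equal: −3p + 1 = 2p − 2 ⇒ −5p = -3 ⇒ p = 3/5, and the value is (-3)·(3/5) + 1 = -4/5.
For the defender: with q = P(Hold), equating Flank's and Center's payoffs gives −2q = 3q − 2 ⇒ q = 2/5.

-4/5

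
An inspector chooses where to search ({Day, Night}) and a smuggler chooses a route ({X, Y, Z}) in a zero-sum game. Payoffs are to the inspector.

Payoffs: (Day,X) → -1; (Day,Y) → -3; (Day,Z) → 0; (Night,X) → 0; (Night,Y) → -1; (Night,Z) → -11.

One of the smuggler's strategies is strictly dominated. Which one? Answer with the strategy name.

Y holds the inspector's payoff strictly below X in every row: -3 < -1, -1 < 0.
So X is strictly dominated for the smuggler.

X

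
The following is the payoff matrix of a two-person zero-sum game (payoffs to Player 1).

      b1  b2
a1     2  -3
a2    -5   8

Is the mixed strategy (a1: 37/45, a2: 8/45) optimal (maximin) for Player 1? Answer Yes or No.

Against b1 this mix gives (37/45)·2 + (8/45)·(-5) = 34/45.
Against b2 this mix gives (37/45)·(-3) + (8/45)·8 = -47/45.
Player 2 will play b2, holding Player 1 to -47/45. Shifting weight toward the row that does better against b2 would raise this floor (the equalizing mix achieves 1/18 against both b2 and b1), so the proposed strategy is not optimal.

No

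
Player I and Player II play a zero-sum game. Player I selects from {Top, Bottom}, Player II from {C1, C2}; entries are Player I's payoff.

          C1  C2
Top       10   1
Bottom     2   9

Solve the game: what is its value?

11/2

Row minima: Top → 1, Bottom → 2; maximin = 2.
Column maxima: C1 → 10, C2 → 9; minimax = 9.
2 ≠ 9, so there is no saddle point; optimal play is mixed.
Let Player I play Top with probability p. Expected payoff against C1: 10p + 2(1−p) = 8p + 2; against C2: 1p + 9(1−p) = −8p + 9.
Setting these equal: 8p + 2 = −8p + 9 ⇒ 16p = 7 ⇒ p = 7/16, and the value is (8)·(7/16) + 2 = 11/2.
For Player II: with q = P(C1), equating Top's and Bottom's payoffs gives 9q + 1 = −7q + 9 ⇒ q = 1/2.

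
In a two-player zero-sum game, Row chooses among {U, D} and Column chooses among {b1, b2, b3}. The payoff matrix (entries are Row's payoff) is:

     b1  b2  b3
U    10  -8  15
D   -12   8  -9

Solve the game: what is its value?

-8/19

Row minima: U → -8, D → -12; maximin = -8.
Column maxima: b1 → 10, b2 → 8, b3 → 15; minimax = 8.
-8 ≠ 8, so there is no saddle point; optimal play is mixed.
b3 is strictly dominated by b1 (it gives Row strictly more in every row), so Column never plays it.
On the remaining 2×2 (U, D vs b1, b2):
Let Row play U with probability p. Expected payoff against b1: 10p + (-12)(1−p) = 22p − 12; against b2: (-8)p + 8(1−p) = −16p + 8.
Setting these equal: 22p − 12 = −16p + 8 ⇒ 38p = 20 ⇒ p = 10/19, and the value is (22)·(10/19) − 12 = -8/19.
For Column: with q = P(b1), equating U's and D's payoffs gives 18q − 8 = −20q + 8 ⇒ q = 8/19.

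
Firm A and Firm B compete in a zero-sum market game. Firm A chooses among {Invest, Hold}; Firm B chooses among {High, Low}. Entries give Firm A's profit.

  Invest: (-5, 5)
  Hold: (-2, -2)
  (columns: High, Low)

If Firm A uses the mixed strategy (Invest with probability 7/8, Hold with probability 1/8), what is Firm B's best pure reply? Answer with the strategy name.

If Firm B plays High, Firm A's expected payoff is (7/8)·(-5) + (1/8)·(-2) = -37/8.
If Firm B plays Low, Firm A's expected payoff is (7/8)·5 + (1/8)·(-2) = 33/8.
Firm B minimizes Firm A's payoff; the smallest is -37/8, so the best response is High.

High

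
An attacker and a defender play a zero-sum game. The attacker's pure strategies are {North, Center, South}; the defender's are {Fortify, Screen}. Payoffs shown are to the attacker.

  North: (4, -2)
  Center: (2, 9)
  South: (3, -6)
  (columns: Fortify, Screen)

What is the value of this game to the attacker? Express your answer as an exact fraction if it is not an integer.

Row minima: North → -2, Center → 2, South → -6; maximin = 2.
Column maxima: Fortify → 4, Screen → 9; minimax = 4.
2 ≠ 4, so there is no saddle point; optimal play is mixed.
South is strictly dominated by North, so the attacker never plays it.
On the remaining 2×2 (North, Center vs Fortify, Screen):
Let the attacker play North with probability p. Expected payoff against Fortify: 4p + 2(1−p) = 2p + 2; against Screen: (-2)p + 9(1−p) = −11p + 9.
Setting these equal: 2p + 2 = −11p + 9 ⇒ 13p = 7 ⇒ p = 7/13, and the value is (2)·(7/13) + 2 = 40/13.
For the defender: with q = P(Fortify), equating North's and Center's payoffs gives 6q − 2 = −7q + 9 ⇒ q = 11/13.

40/13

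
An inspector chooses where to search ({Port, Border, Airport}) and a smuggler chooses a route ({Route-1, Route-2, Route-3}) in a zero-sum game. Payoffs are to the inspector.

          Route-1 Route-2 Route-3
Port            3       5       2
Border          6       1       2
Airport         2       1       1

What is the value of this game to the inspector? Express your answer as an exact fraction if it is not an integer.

2

Row minima: Port → 2, Border → 1, Airport → 1; maximin = 2.
Column maxima: Route-1 → 6, Route-2 → 5, Route-3 → 2; minimax = 2.
Since maximin = minimax = 2, there is a saddle point and the value is 2.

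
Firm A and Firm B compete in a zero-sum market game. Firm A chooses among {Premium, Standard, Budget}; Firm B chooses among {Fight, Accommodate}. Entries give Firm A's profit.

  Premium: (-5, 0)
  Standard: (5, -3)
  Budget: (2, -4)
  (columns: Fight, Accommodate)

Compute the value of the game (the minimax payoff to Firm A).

-15/13

Row minima: Premium → -5, Standard → -3, Budget → -4; maximin = -3.
Column maxima: Fight → 5, Accommodate → 0; minimax = 0.
-3 ≠ 0, so there is no saddle point; optimal play is mixed.
Budget is strictly dominated by Standard, so Firm A never plays it.
On the remaining 2×2 (Premium, Standard vs Fight, Accommodate):
Let Firm A play Premium with probability p. Expected payoff against Fight: (-5)p + 5(1−p) = −10p + 5; against Accommodate: 0p + (-3)(1−p) = 3p − 3.
Setting these equal: −10p + 5 = 3p − 3 ⇒ −13p = -8 ⇒ p = 8/13, and the value is (-10)·(8/13) + 5 = -15/13.
For Firm B: with q = P(Fight), equating Premium's and Standard's payoffs gives −5q = 8q − 3 ⇒ q = 3/13.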